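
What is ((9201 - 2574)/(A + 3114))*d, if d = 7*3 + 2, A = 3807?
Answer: 50807/2307 ≈ 22.023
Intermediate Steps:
d = 23 (d = 21 + 2 = 23)
((9201 - 2574)/(A + 3114))*d = ((9201 - 2574)/(3807 + 3114))*23 = (6627/6921)*23 = (6627*(1/6921))*23 = (2209/2307)*23 = 50807/2307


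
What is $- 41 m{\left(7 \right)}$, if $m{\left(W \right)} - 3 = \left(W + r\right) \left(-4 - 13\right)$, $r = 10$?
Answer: $11726$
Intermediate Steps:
$m{\left(W \right)} = -167 - 17 W$ ($m{\left(W \right)} = 3 + \left(W + 10\right) \left(-4 - 13\right) = 3 + \left(10 + W\right) \left(-17\right) = 3 - \left(170 + 17 W\right) = -167 - 17 W$)
$- 41 m{\left(7 \right)} = - 41 \left(-167 - 119\right) = \left(-41\right) \left(-286\right) = 11726$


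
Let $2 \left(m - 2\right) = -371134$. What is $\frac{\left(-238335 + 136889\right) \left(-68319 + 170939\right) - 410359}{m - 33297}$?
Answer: $\frac{1156755431}{24318} \approx 47568.0$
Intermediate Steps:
$m = -185565$ ($m = 2 + \frac{1}{2} \left(-371134\right) = 2 - 185567 = -185565$)
$\frac{\left(-238335 + 136889\right) \left(-68319 + 170939\right) - 410359}{m - 33297} = \frac{\left(-238335 + 136889\right) \left(-68319 + 170939\right) - 410359}{-185565 - 33297} = \frac{\left(-101446\right) 102620 - 410359}{-218862} = \left(-10410388520 - 410359\right) \left(- \frac{1}{218862}\right) = \left(-10410798879\right) \left(- \frac{1}{218862}\right) = \frac{1156755431}{24318}$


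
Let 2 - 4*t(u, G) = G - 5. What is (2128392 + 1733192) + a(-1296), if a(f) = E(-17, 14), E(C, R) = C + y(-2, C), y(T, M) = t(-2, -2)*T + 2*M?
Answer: 7723057/2 ≈ 3.8615e+6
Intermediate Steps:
t(u, G) = 7/4 - G/4 (t(u, G) = ½ - (G - 5)/4 = ½ - (-5 + G)/4 = ½ + (5/4 - G/4) = 7/4 - G/4)
y(T, M) = 2*M + 9*T/4 (y(T, M) = (7/4 - ¼*(-2))*T + 2*M = (7/4 + ½)*T + 2*M = 9*T/4 + 2*M = 2*M + 9*T/4)
E(C, R) = -9/2 + 3*C (E(C, R) = C + (2*C + (9/4)*(-2)) = C + (2*C - 9/2) = C + (-9/2 + 2*C) = -9/2 + 3*C)
a(f) = -111/2 (a(f) = -9/2 + 3*(-17) = -9/2 - 51 = -111/2)
(2128392 + 1733192) + a(-1296) = (2128392 + 1733192) - 111/2 = 3861584 - 111/2 = 7723057/2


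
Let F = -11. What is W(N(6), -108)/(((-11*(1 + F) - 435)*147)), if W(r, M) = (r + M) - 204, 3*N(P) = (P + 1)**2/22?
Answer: 20543/3153150 ≈ 0.0065151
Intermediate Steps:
N(P) = (1 + P)**2/66 (N(P) = ((P + 1)**2/22)/3 = ((1 + P)**2*(1/22))/3 = ((1 + P)**2/22)/3 = (1 + P)**2/66)
W(r, M) = -204 + M + r (W(r, M) = (M + r) - 204 = -204 + M + r)
W(N(6), -108)/(((-11*(1 + F) - 435)*147)) = (-204 - 108 + (1 + 6)**2/66)/(((-11*(1 - 11) - 435)*147)) = (-204 - 108 + (1/66)*7**2)/(((-11*(-10) - 435)*147)) = (-204 - 108 + (1/66)*49)/(((110 - 435)*147)) = (-204 - 108 + 49/66)/((-325*147)) = -20543/66/(-47775) = -20543/66*(-1/47775) = 20543/3153150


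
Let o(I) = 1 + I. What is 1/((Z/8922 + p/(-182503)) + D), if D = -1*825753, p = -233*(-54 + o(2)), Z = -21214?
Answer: -814145883/672285394144283 ≈ -1.2110e-6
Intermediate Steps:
p = 11883 (p = -233*(-54 + (1 + 2)) = -233*(-54 + 3) = -233*(-51) = 11883)
D = -825753
1/((Z/8922 + p/(-182503)) + D) = 1/((-21214/8922 + 11883/(-182503)) - 825753) = 1/((-21214*1/8922 + 11883*(-1/182503)) - 825753) = 1/((-10607/4461 - 11883/182503) - 825753) = 1/(-1988819384/814145883 - 825753) = 1/(-672285394144283/814145883) = -814145883/672285394144283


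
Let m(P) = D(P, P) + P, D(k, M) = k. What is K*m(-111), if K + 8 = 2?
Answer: 1332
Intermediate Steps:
K = -6 (K = -8 + 2 = -6)
m(P) = 2*P (m(P) = P + P = 2*P)
K*m(-111) = -12*(-111) = -6*(-222) = 1332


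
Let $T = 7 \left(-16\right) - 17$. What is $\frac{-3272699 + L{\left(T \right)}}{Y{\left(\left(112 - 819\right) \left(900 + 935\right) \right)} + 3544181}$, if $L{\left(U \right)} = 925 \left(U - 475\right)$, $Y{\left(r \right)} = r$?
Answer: $- \frac{3831399}{2246836} \approx -1.7052$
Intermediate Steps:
$T = -129$ ($T = -112 - 17 = -129$)
$L{\left(U \right)} = -439375 + 925 U$ ($L{\left(U \right)} = 925 \left(-475 + U\right) = -439375 + 925 U$)
$\frac{-3272699 + L{\left(T \right)}}{Y{\left(\left(112 - 819\right) \left(900 + 935\right) \right)} + 3544181} = \frac{-3272699 + \left(-439375 + 925 \left(-129\right)\right)}{\left(112 - 819\right) \left(900 + 935\right) + 3544181} = \frac{-3272699 - 558700}{\left(-707\right) 1835 + 3544181} = \frac{-3272699 - 558700}{-1297345 + 3544181} = - \frac{3831399}{2246836}$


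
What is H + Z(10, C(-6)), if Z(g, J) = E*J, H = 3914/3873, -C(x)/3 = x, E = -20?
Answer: -1390366/3873 ≈ -358.99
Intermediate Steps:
C(x) = -3*x
H = 3914/3873 (H = 3914*(1/3873) = 3914/3873 ≈ 1.0106)
Z(g, J) = -20*J
H + Z(10, C(-6)) = 3914/3873 - (-60)*(-6) = 3914/3873 - 20*18 = 3914/3873 - 360 = -1390366/3873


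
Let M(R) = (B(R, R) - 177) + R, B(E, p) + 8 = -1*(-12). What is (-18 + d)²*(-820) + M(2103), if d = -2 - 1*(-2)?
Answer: -263750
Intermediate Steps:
B(E, p) = 4 (B(E, p) = -8 - 1*(-12) = -8 + 12 = 4)
d = 0 (d = -2 + 2 = 0)
M(R) = -173 + R (M(R) = (4 - 177) + R = -173 + R)
(-18 + d)²*(-820) + M(2103) = (-18 + 0)²*(-820) + (-173 + 2103) = (-18)²*(-820) + 1930 = 324*(-820) + 1930 = -265680 + 1930 = -263750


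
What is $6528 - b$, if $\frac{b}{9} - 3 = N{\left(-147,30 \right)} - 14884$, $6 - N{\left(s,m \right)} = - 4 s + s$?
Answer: $144372$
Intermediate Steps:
$N{\left(s,m \right)} = 6 + 3 s$ ($N{\left(s,m \right)} = 6 - \left(- 4 s + s\right) = 6 - - 3 s = 6 + 3 s$)
$b = -137844$ ($b = 27 + 9 \left(\left(6 + 3 \left(-147\right)\right) - 14884\right) = 27 + 9 \left(\left(6 - 441\right) - 14884\right) = 27 + 9 \left(-435 - 14884\right) = 27 + 9 \left(-15319\right) = 27 - 137871 = -137844$)
$6528 - b = 6528 - -137844 = 6528 + 137844 = 144372$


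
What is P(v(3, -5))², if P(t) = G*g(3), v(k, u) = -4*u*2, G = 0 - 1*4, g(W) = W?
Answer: 144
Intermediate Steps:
G = -4 (G = 0 - 4 = -4)
v(k, u) = -8*u
P(t) = -12 (P(t) = -4*3 = -12)
P(v(3, -5))² = (-12)² = 144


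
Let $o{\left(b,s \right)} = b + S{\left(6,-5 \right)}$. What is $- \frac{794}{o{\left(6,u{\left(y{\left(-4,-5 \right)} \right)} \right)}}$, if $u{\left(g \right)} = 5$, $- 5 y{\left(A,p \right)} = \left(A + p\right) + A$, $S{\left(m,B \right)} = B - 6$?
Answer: $\frac{794}{5} \approx 158.8$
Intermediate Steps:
$S{\left(m,B \right)} = -6 + B$ ($S{\left(m,B \right)} = B - 6 = -6 + B$)
$y{\left(A,p \right)} = - \frac{2 A}{5} - \frac{p}{5}$ ($y{\left(A,p \right)} = - \frac{\left(A + p\right) + A}{5} = - \frac{p + 2 A}{5} = - \frac{2 A}{5} - \frac{p}{5}$)
$o{\left(b,s \right)} = -11 + b$ ($o{\left(b,s \right)} = b - 11 = -11 + b$)
$- \frac{794}{o{\left(6,u{\left(y{\left(-4,-5 \right)} \right)} \right)}} = - \frac{794}{-11 + 6} = - \frac{794}{-5} = \left(-794\right) \left(- \frac{1}{5}\right) = \frac{794}{5}$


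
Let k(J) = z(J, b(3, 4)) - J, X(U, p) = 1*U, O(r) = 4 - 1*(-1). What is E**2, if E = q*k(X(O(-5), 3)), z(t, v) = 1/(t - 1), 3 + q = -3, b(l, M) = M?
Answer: 3249/4 ≈ 812.25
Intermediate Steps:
O(r) = 5 (O(r) = 4 + 1 = 5)
X(U, p) = U
q = -6 (q = -3 - 3 = -6)
z(t, v) = 1/(-1 + t)
k(J) = 1/(-1 + J) - J
E = 57/2 (E = -6*(1 - 1*5*(-1 + 5))/(-1 + 5) = -6*(1 - 1*5*4)/4 = -3*(1 - 20)/2 = -3*(-19)/2 = -6*(-19/4) = 57/2 ≈ 28.500)
E**2 = (57/2)**2 = 3249/4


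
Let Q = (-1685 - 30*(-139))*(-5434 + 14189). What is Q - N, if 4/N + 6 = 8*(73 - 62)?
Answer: 892003173/41 ≈ 2.1756e+7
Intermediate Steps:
N = 2/41 (N = 4/(-6 + 8*(73 - 62)) = 4/(-6 + 8*11) = 4/(-6 + 88) = 4/82 = 4*(1/82) = 2/41 ≈ 0.048781)
Q = 21756175 (Q = (-1685 + 4170)*8755 = 2485*8755 = 21756175)
Q - N = 21756175 - 1*2/41 = 21756175 - 2/41 = 892003173/41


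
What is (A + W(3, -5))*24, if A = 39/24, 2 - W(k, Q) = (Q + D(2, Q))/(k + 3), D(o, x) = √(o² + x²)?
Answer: 107 - 4*√29 ≈ 85.459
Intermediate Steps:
W(k, Q) = 2 - (Q + √(4 + Q²))/(3 + k) (W(k, Q) = 2 - (Q + √(2² + Q²))/(k + 3) = 2 - (Q + √(4 + Q²))/(3 + k))
A = 13/8 (A = 39*(1/24) = 13/8 ≈ 1.6250)
(A + W(3, -5))*24 = (13/8 + (6 - 1*(-5) - √(4 + (-5)²) + 2*3)/(3 + 3))*24 = (13/8 + (6 + 5 - √(4 + 25) + 6)/6)*24 = (13/8 + (6 + 5 - √29 + 6)/6)*24 = (13/8 + (17 - √29)/6)*24 = (13/8 + (17/6 - √29/6))*24 = (107/24 - √29/6)*24 = 107 - 4*√29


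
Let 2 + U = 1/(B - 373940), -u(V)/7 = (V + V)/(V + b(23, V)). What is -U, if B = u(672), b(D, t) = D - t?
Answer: 17220079/8610028 ≈ 2.0000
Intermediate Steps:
u(V) = -14*V/23 (u(V) = -7*(V + V)/(V + (23 - V)) = -7*2*V/23 = -14*V/23)
B = -9408/23 (B = -14/23*672 = -9408/23 ≈ -409.04)
U = -17220079/8610028 (U = -2 + 1/(-9408/23 - 373940) = -2 + 1/(-8610028/23) = -2 - 23/8610028 = -17220079/8610028 ≈ -2.0000)
-U = -1*(-17220079/8610028) = 17220079/8610028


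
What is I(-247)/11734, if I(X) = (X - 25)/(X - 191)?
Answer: 68/1284873 ≈ 5.2924e-5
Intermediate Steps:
I(X) = (-25 + X)/(-191 + X)
I(-247)/11734 = ((-25 - 247)/(-191 - 247))/11734 = (-272/(-438))*(1/11734) = -1/438*(-272)*(1/11734) = (136/219)*(1/11734) = 68/1284873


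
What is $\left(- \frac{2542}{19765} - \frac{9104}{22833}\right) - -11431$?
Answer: $\frac{1481903629}{129645} \approx 11430.0$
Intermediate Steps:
$\left(- \frac{2542}{19765} - \frac{9104}{22833}\right) - -11431 = \left(\left(-2542\right) \frac{1}{19765} - \frac{9104}{22833}\right) + 11431 = \left(- \frac{2542}{19765} - \frac{9104}{22833}\right) + 11431 = - \frac{68366}{129645} + 11431 = \frac{1481903629}{129645}$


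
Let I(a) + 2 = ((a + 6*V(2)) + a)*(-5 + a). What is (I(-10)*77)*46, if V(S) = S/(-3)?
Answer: 1268036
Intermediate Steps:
V(S) = -S/3 (V(S) = S*(-⅓) = -S/3)
I(a) = -2 + (-5 + a)*(-4 + 2*a) (I(a) = -2 + ((a + 6*(-⅓*2)) + a)*(-5 + a) = -2 + ((a + 6*(-⅔)) + a)*(-5 + a) = -2 + ((a - 4) + a)*(-5 + a) = -2 + ((-4 + a) + a)*(-5 + a) = -2 + (-4 + 2*a)*(-5 + a) = -2 + (-5 + a)*(-4 + 2*a))
(I(-10)*77)*46 = ((18 - 14*(-10) + 2*(-10)²)*77)*46 = ((18 + 140 + 2*100)*77)*46 = ((18 + 140 + 200)*77)*46 = (358*77)*46 = 27566*46 = 1268036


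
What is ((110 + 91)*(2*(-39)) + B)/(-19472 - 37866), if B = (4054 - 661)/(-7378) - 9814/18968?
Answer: 548552162257/2006054560888 ≈ 0.27345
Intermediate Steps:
B = -34191529/34986476 (B = 3393*(-1/7378) - 9814*1/18968 = -3393/7378 - 4907/9484 = -34191529/34986476 ≈ -0.97728)
((110 + 91)*(2*(-39)) + B)/(-19472 - 37866) = ((110 + 91)*(2*(-39)) - 34191529/34986476)/(-19472 - 37866) = (201*(-78) - 34191529/34986476)/(-57338) = (-15678 - 34191529/34986476)*(-1/57338) = -548552162257/34986476*(-1/57338) = 548552162257/2006054560888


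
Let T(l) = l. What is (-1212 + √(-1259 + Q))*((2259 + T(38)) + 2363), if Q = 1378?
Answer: -5647920 + 4660*√119 ≈ -5.5971e+6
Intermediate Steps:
(-1212 + √(-1259 + Q))*((2259 + T(38)) + 2363) = (-1212 + √(-1259 + 1378))*((2259 + 38) + 2363) = (-1212 + √119)*(2297 + 2363) = (-1212 + √119)*4660 = -5647920 + 4660*√119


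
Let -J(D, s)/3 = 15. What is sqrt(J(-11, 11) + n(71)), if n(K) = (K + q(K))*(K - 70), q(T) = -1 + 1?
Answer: sqrt(26) ≈ 5.0990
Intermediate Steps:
J(D, s) = -45 (J(D, s) = -3*15 = -45)
q(T) = 0
n(K) = K*(-70 + K) (n(K) = (K + 0)*(K - 70) = K*(-70 + K))
sqrt(J(-11, 11) + n(71)) = sqrt(-45 + 71*(-70 + 71)) = sqrt(-45 + 71*1) = sqrt(-45 + 71) = sqrt(26)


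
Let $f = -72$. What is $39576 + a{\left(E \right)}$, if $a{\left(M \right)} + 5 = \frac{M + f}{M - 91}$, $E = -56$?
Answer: $\frac{5817065}{147} \approx 39572.0$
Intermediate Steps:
$a{\left(M \right)} = -5 + \frac{-72 + M}{-91 + M}$ ($a{\left(M \right)} = -5 + \frac{M - 72}{M - 91} = -5 + \frac{-72 + M}{-91 + M}$)
$39576 + a{\left(E \right)} = 39576 + \frac{383 - -224}{-91 - 56} = 39576 + \frac{383 + 224}{-147} = 39576 - \frac{607}{147} = \frac{5817065}{147}$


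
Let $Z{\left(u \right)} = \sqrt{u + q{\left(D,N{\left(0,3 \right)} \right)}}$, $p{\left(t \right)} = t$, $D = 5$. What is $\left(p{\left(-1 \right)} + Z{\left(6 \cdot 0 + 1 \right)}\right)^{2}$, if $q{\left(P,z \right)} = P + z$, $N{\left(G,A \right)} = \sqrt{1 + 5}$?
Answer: $\left(1 - \sqrt{6 + \sqrt{6}}\right)^{2} \approx 3.6359$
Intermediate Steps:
$N{\left(G,A \right)} = \sqrt{6}$
$Z{\left(u \right)} = \sqrt{5 + u + \sqrt{6}}$ ($Z{\left(u \right)} = \sqrt{u + \left(5 + \sqrt{6}\right)} = \sqrt{5 + u + \sqrt{6}}$)
$\left(p{\left(-1 \right)} + Z{\left(6 \cdot 0 + 1 \right)}\right)^{2} = \left(-1 + \sqrt{5 + \left(6 \cdot 0 + 1\right) + \sqrt{6}}\right)^{2} = \left(-1 + \sqrt{5 + \left(0 + 1\right) + \sqrt{6}}\right)^{2} = \left(-1 + \sqrt{5 + 1 + \sqrt{6}}\right)^{2} = \left(-1 + \sqrt{6 + \sqrt{6}}\right)^{2}$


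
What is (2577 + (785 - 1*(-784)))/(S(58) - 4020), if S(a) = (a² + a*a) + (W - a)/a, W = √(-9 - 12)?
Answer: 37754918808/24650884057 - 240468*I*√21/24650884057 ≈ 1.5316 - 4.4703e-5*I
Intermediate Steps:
W = I*√21 (W = √(-21) = I*√21 ≈ 4.5826*I)
S(a) = 2*a² + (-a + I*√21)/a (S(a) = (a² + a*a) + (I*√21 - a)/a = (a² + a²) + (-a + I*√21)/a = 2*a² + (-a + I*√21)/a)
(2577 + (785 - 1*(-784)))/(S(58) - 4020) = (2577 + (785 - 1*(-784)))/((-1*58 + 2*58³ + I*√21)/58 - 4020) = (2577 + (785 + 784))/((-58 + 2*195112 + I*√21)/58 - 4020) = (2577 + 1569)/((-58 + 390224 + I*√21)/58 - 4020) = 4146/((390166 + I*√21)/58 - 4020) = 4146/((6727 + I*√21/58) - 4020) = 4146/(2707 + I*√21/58)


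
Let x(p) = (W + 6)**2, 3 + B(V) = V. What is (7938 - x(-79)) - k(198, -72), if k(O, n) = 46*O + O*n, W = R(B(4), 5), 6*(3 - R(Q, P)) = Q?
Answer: 468287/36 ≈ 13008.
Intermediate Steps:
B(V) = -3 + V
R(Q, P) = 3 - Q/6
W = 17/6 (W = 3 - (-3 + 4)/6 = 3 - 1/6*1 = 3 - 1/6 = 17/6 ≈ 2.8333)
x(p) = 2809/36 (x(p) = (17/6 + 6)**2 = (53/6)**2 = 2809/36)
(7938 - x(-79)) - k(198, -72) = (7938 - 1*2809/36) - 198*(46 - 72) = (7938 - 2809/36) - 198*(-26) = 282959/36 - 1*(-5148) = 282959/36 + 5148 = 468287/36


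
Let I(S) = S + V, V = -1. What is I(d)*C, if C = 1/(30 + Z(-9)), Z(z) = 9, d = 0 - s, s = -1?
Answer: 0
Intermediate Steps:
d = 1 (d = 0 - 1*(-1) = 0 + 1 = 1)
I(S) = -1 + S (I(S) = S - 1 = -1 + S)
C = 1/39 (C = 1/(30 + 9) = 1/39 ≈ 0.025641)
I(d)*C = (-1 + 1)*(1/39) = 0*(1/39) = 0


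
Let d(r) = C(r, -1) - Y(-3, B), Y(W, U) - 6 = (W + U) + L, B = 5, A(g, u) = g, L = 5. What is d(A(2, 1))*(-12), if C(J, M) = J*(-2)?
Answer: 204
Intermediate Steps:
C(J, M) = -2*J
Y(W, U) = 11 + U + W (Y(W, U) = 6 + ((W + U) + 5) = 6 + ((U + W) + 5) = 6 + (5 + U + W) = 11 + U + W)
d(r) = -13 - 2*r (d(r) = -2*r - (11 + 5 - 3) = -2*r - 1*13 = -2*r - 13 = -13 - 2*r)
d(A(2, 1))*(-12) = (-13 - 2*2)*(-12) = (-13 - 4)*(-12) = -17*(-12) = 204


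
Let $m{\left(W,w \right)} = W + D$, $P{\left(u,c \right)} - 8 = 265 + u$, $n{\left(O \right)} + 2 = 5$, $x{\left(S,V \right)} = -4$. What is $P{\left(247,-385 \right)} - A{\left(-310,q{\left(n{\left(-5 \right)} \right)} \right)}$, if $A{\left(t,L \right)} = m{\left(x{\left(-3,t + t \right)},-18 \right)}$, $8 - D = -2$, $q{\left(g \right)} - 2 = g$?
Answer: $514$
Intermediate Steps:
$n{\left(O \right)} = 3$ ($n{\left(O \right)} = -2 + 5 = 3$)
$q{\left(g \right)} = 2 + g$
$D = 10$ ($D = 8 - -2 = 8 + 2 = 10$)
$P{\left(u,c \right)} = 273 + u$ ($P{\left(u,c \right)} = 8 + \left(265 + u\right) = 273 + u$)
$m{\left(W,w \right)} = 10 + W$ ($m{\left(W,w \right)} = W + 10 = 10 + W$)
$A{\left(t,L \right)} = 6$ ($A{\left(t,L \right)} = 10 - 4 = 6$)
$P{\left(247,-385 \right)} - A{\left(-310,q{\left(n{\left(-5 \right)} \right)} \right)} = \left(273 + 247\right) - 6 = 520 - 6 = 514$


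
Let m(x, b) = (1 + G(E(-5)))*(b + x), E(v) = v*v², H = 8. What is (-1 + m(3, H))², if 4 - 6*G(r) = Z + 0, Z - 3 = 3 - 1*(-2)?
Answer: 64/9 ≈ 7.1111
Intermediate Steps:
Z = 8 (Z = 3 + (3 - 1*(-2)) = 3 + (3 + 2) = 3 + 5 = 8)
E(v) = v³
G(r) = -⅔ (G(r) = ⅔ - (8 + 0)/6 = ⅔ - ⅙*8 = ⅔ - 4/3 = -⅔)
m(x, b) = b/3 + x/3 (m(x, b) = (1 - ⅔)*(b + x) = (b + x)/3 = b/3 + x/3)
(-1 + m(3, H))² = (-1 + ((⅓)*8 + (⅓)*3))² = (-1 + (8/3 + 1))² = (-1 + 11/3)² = (8/3)² = 64/9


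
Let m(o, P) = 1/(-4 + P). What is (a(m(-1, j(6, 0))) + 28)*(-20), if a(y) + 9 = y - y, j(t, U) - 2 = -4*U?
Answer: -380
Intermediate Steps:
j(t, U) = 2 - 4*U
a(y) = -9 (a(y) = -9 + (y - y) = -9 + 0 = -9)
(a(m(-1, j(6, 0))) + 28)*(-20) = (-9 + 28)*(-20) = 19*(-20) = -380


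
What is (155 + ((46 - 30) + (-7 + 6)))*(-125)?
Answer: -21250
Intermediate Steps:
(155 + ((46 - 30) + (-7 + 6)))*(-125) = (155 + (16 - 1))*(-125) = (155 + 15)*(-125) = 170*(-125) = -21250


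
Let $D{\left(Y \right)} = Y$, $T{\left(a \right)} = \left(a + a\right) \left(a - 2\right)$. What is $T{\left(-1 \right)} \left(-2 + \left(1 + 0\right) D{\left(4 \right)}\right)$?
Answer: $12$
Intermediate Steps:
$T{\left(a \right)} = 2 a \left(-2 + a\right)$
$T{\left(-1 \right)} \left(-2 + \left(1 + 0\right) D{\left(4 \right)}\right) = 2 \left(-1\right) \left(-2 - 1\right) \left(-2 + \left(1 + 0\right) 4\right) = 2 \left(-1\right) \left(-3\right) \left(-2 + 1 \cdot 4\right) = 6 \left(-2 + 4\right) = 6 \cdot 2 = 12$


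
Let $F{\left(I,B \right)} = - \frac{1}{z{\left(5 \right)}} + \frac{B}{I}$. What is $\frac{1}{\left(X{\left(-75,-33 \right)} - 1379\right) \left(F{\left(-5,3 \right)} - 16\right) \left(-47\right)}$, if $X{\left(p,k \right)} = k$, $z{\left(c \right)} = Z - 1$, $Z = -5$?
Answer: $- \frac{15}{16358726} \approx -9.1694 \cdot 10^{-7}$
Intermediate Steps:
$z{\left(c \right)} = -6$ ($z{\left(c \right)} = -5 - 1 = -6$)
$F{\left(I,B \right)} = \frac{1}{6} + \frac{B}{I}$ ($F{\left(I,B \right)} = - \frac{1}{-6} + \frac{B}{I} = \left(-1\right) \left(- \frac{1}{6}\right) + \frac{B}{I} = \frac{1}{6} + \frac{B}{I}$)
$\frac{1}{\left(X{\left(-75,-33 \right)} - 1379\right) \left(F{\left(-5,3 \right)} - 16\right) \left(-47\right)} = \frac{1}{\left(-33 - 1379\right) \left(\frac{3 + \frac{1}{6} \left(-5\right)}{-5} - 16\right) \left(-47\right)} = \frac{1}{\left(-1412\right) \left(- \frac{3 - \frac{5}{6}}{5} - 16\right) \left(-47\right)} = - \frac{1}{1412 \left(\left(- \frac{1}{5}\right) \frac{13}{6} - 16\right) \left(-47\right)} = - \frac{1}{1412 \left(- \frac{13}{30} - 16\right) \left(-47\right)} = - \frac{1}{1412 \left(\left(- \frac{493}{30}\right) \left(-47\right)\right)} = - \frac{1}{1412 \cdot \frac{23171}{30}} = \left(- \frac{1}{1412}\right) \frac{30}{23171} = - \frac{15}{16358726}$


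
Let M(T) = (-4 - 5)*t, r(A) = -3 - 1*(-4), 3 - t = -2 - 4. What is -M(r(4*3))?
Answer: 81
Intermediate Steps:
t = 9 (t = 3 - (-2 - 4) = 3 - 1*(-6) = 3 + 6 = 9)
r(A) = 1 (r(A) = -3 + 4 = 1)
M(T) = -81 (M(T) = (-4 - 5)*9 = -9*9 = -81)
-M(r(4*3)) = -1*(-81) = 81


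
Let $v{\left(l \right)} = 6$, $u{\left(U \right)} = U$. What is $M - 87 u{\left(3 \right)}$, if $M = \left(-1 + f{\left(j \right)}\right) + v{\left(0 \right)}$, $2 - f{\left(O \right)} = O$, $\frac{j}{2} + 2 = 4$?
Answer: $-258$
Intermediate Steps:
$j = 4$ ($j = -4 + 2 \cdot 4 = -4 + 8 = 4$)
$f{\left(O \right)} = 2 - O$
$M = 3$ ($M = \left(-1 + \left(2 - 4\right)\right) + 6 = \left(-1 - 2\right) + 6 = -3 + 6 = 3$)
$M - 87 u{\left(3 \right)} = 3 - 261 = -258$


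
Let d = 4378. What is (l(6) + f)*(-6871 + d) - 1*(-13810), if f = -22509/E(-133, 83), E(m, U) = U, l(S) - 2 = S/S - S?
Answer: 57881924/83 ≈ 6.9737e+5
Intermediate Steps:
l(S) = 3 - S (l(S) = 2 + (S/S - S) = 2 + (1 - S) = 3 - S)
f = -22509/83 ≈ -271.19
(l(6) + f)*(-6871 + d) - 1*(-13810) = ((3 - 1*6) - 22509/83)*(-6871 + 4378) - 1*(-13810) = ((3 - 6) - 22509/83)*(-2493) + 13810 = (-3 - 22509/83)*(-2493) + 13810 = -22758/83*(-2493) + 13810 = 56735694/83 + 13810 = 57881924/83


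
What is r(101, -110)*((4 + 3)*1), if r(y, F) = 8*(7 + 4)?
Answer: 616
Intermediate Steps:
r(y, F) = 88 (r(y, F) = 8*11 = 88)
r(101, -110)*((4 + 3)*1) = 88*((4 + 3)*1) = 88*(7*1) = 88*7 = 616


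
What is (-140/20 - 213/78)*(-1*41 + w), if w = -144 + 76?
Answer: 27577/26 ≈ 1060.7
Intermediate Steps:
w = -68
(-140/20 - 213/78)*(-1*41 + w) = (-140/20 - 213/78)*(-1*41 - 68) = (-140*1/20 - 213*1/78)*(-41 - 68) = (-7 - 71/26)*(-109) = -253/26*(-109) = 27577/26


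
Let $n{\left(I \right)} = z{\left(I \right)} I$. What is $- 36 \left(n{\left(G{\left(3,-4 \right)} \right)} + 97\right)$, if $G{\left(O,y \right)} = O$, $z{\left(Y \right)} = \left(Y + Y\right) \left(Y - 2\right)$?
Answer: $-4140$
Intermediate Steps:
$z{\left(Y \right)} = 2 Y \left(-2 + Y\right)$
$n{\left(I \right)} = 2 I^{2} \left(-2 + I\right)$ ($n{\left(I \right)} = 2 I \left(-2 + I\right) I = 2 I^{2} \left(-2 + I\right)$)
$- 36 \left(n{\left(G{\left(3,-4 \right)} \right)} + 97\right) = - 36 \left(2 \cdot 3^{2} \left(-2 + 3\right) + 97\right) = - 36 \left(2 \cdot 9 \cdot 1 + 97\right) = - 36 \left(18 + 97\right) = \left(-36\right) 115 = -4140$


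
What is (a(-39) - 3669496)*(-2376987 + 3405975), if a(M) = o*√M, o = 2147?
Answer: -3775867350048 + 2209237236*I*√39 ≈ -3.7759e+12 + 1.3797e+10*I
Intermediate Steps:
a(M) = 2147*√M
(a(-39) - 3669496)*(-2376987 + 3405975) = (2147*√(-39) - 3669496)*(-2376987 + 3405975) = (2147*(I*√39) - 3669496)*1028988 = (2147*I*√39 - 3669496)*1028988 = (-3669496 + 2147*I*√39)*1028988 = -3775867350048 + 2209237236*I*√39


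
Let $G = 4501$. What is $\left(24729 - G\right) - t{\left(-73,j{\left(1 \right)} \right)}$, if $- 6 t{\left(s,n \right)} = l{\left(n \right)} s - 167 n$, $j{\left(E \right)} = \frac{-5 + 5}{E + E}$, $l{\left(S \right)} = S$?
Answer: $20228$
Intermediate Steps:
$j{\left(E \right)} = 0$ ($j{\left(E \right)} = \frac{0}{2 E} = 0 \frac{1}{2 E} = 0$)
$t{\left(s,n \right)} = \frac{167 n}{6} - \frac{n s}{6}$ ($t{\left(s,n \right)} = - \frac{n s - 167 n}{6} = - \frac{- 167 n + n s}{6} = \frac{167 n}{6} - \frac{n s}{6}$)
$\left(24729 - G\right) - t{\left(-73,j{\left(1 \right)} \right)} = \left(24729 - 4501\right) - \frac{1}{6} \cdot 0 \left(167 - -73\right) = \left(24729 - 4501\right) - \frac{1}{6} \cdot 0 \left(167 + 73\right) = 20228 - \frac{1}{6} \cdot 0 \cdot 240 = 20228 - 0 = 20228 + 0 = 20228$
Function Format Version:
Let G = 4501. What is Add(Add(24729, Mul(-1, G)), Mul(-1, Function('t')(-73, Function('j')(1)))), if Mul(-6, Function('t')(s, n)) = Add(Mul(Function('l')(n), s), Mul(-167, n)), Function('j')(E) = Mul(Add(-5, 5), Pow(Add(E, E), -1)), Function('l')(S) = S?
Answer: 20228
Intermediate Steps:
Function('j')(E) = 0 (Function('j')(E) = Mul(0, Pow(Mul(2, E), -1)) = Mul(0, Mul(Rational(1, 2), Pow(E, -1))) = 0)
Function('t')(s, n) = Add(Mul(Rational(167, 6), n), Mul(Rational(-1, 6), n, s)) (Function('t')(s, n) = Mul(Rational(-1, 6), Add(Mul(n, s), Mul(-167, n))) = Mul(Rational(-1, 6), Add(Mul(-167, n), Mul(n, s))) = Add(Mul(Rational(167, 6), n), Mul(Rational(-1, 6), n, s)))
Add(Add(24729, Mul(-1, G)), Mul(-1, Function('t')(-73, Function('j')(1)))) = Add(Add(24729, Mul(-1, 4501)), Mul(-1, Mul(Rational(1, 6), 0, Add(167, Mul(-1, -73))))) = Add(Add(24729, -4501), Mul(-1, Mul(Rational(1, 6), 0, Add(167, 73)))) = Add(20228, Mul(-1, Mul(Rational(1, 6), 0, 240))) = Add(20228, Mul(-1, 0)) = Add(20228, 0) = 20228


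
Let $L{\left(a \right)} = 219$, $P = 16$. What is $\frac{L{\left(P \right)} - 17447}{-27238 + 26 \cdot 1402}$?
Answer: $- \frac{8614}{4607} \approx -1.8698$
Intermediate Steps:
$\frac{L{\left(P \right)} - 17447}{-27238 + 26 \cdot 1402} = \frac{219 - 17447}{-27238 + 26 \cdot 1402} = - \frac{17228}{-27238 + 36452} = - \frac{17228}{9214} = \left(-17228\right) \frac{1}{9214} = - \frac{8614}{4607}$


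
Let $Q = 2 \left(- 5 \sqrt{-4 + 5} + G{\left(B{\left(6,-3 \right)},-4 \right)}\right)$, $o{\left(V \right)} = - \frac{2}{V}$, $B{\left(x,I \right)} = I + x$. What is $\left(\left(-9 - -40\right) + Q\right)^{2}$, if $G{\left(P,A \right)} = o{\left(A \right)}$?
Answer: $484$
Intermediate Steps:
$G{\left(P,A \right)} = - \frac{2}{A}$
$Q = -9$ ($Q = 2 \left(- 5 \sqrt{-4 + 5} - \frac{2}{-4}\right) = 2 \left(- 5 \sqrt{1} - - \frac{1}{2}\right) = 2 \left(\left(-5\right) 1 + \frac{1}{2}\right) = 2 \left(-5 + \frac{1}{2}\right) = 2 \left(- \frac{9}{2}\right) = -9$)
$\left(\left(-9 - -40\right) + Q\right)^{2} = \left(\left(-9 - -40\right) - 9\right)^{2} = \left(\left(-9 + 40\right) - 9\right)^{2} = \left(31 - 9\right)^{2} = 22^{2} = 484$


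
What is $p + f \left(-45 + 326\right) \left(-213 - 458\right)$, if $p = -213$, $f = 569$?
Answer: $-107285732$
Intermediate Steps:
$p + f \left(-45 + 326\right) \left(-213 - 458\right) = -213 + 569 \left(-45 + 326\right) \left(-213 - 458\right) = -213 + 569 \cdot 281 \left(-671\right) = -213 + 569 \left(-188551\right) = -213 - 107285519 = -107285732$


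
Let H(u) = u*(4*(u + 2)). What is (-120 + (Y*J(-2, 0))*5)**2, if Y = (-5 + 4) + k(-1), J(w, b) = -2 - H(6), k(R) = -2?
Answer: 7784100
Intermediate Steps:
H(u) = u*(8 + 4*u) (H(u) = u*(4*(2 + u)) = u*(8 + 4*u))
J(w, b) = -194 (J(w, b) = -2 - 4*6*(2 + 6) = -2 - 4*6*8 = -2 - 1*192 = -2 - 192 = -194)
Y = -3 (Y = (-5 + 4) - 2 = -1 - 2 = -3)
(-120 + (Y*J(-2, 0))*5)**2 = (-120 - 3*(-194)*5)**2 = (-120 + 582*5)**2 = (-120 + 2910)**2 = 2790**2 = 7784100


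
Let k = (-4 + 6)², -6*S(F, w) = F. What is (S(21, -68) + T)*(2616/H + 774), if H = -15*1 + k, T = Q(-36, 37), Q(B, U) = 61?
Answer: 339135/11 ≈ 30830.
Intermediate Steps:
S(F, w) = -F/6
k = 4 (k = 2² = 4)
T = 61
H = -11 (H = -15*1 + 4 = -15 + 4 = -11)
(S(21, -68) + T)*(2616/H + 774) = (-⅙*21 + 61)*(2616/(-11) + 774) = (-7/2 + 61)*(2616*(-1/11) + 774) = 115*(-2616/11 + 774)/2 = (115/2)*(5898/11) = 339135/11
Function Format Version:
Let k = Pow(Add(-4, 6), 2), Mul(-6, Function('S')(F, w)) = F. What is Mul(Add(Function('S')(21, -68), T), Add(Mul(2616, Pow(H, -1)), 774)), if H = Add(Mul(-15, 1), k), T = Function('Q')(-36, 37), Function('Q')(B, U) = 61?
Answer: Rational(339135, 11) ≈ 30830.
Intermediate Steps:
Function('S')(F, w) = Mul(Rational(-1, 6), F)
k = 4 (k = Pow(2, 2) = 4)
T = 61
H = -11 (H = Add(Mul(-15, 1), 4) = Add(-15, 4) = -11)
Mul(Add(Function('S')(21, -68), T), Add(Mul(2616, Pow(H, -1)), 774)) = Mul(Add(Mul(Rational(-1, 6), 21), 61), Add(Mul(2616, Pow(-11, -1)), 774)) = Mul(Add(Rational(-7, 2), 61), Add(Mul(2616, Rational(-1, 11)), 774)) = Mul(Rational(115, 2), Add(Rational(-2616, 11), 774)) = Mul(Rational(115, 2), Rational(5898, 11)) = Rational(339135, 11)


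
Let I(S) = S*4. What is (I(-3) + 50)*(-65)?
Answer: -2470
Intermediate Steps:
I(S) = 4*S
(I(-3) + 50)*(-65) = (4*(-3) + 50)*(-65) = (-12 + 50)*(-65) = 38*(-65) = -2470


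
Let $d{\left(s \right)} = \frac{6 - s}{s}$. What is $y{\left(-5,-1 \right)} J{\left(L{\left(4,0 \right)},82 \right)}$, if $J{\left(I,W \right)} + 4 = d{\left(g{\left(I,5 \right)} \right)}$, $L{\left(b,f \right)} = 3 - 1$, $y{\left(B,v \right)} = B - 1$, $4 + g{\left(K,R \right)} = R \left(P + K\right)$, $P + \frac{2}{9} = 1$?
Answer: $\frac{2346}{89} \approx 26.36$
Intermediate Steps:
$P = \frac{7}{9}$ ($P = - \frac{2}{9} + 1 = \frac{7}{9} \approx 0.77778$)
$g{\left(K,R \right)} = -4 + R \left(\frac{7}{9} + K\right)$
$y{\left(B,v \right)} = -1 + B$
$L{\left(b,f \right)} = 2$
$d{\left(s \right)} = \frac{6 - s}{s}$
$J{\left(I,W \right)} = -4 + \frac{\frac{55}{9} - 5 I}{- \frac{1}{9} + 5 I}$ ($J{\left(I,W \right)} = -4 + \frac{6 - \left(-4 + \frac{7}{9} \cdot 5 + I 5\right)}{-4 + \frac{7}{9} \cdot 5 + I 5} = -4 + \frac{6 - \left(-4 + \frac{35}{9} + 5 I\right)}{-4 + \frac{35}{9} + 5 I} = -4 + \frac{6 - \left(- \frac{1}{9} + 5 I\right)}{- \frac{1}{9} + 5 I} = -4 + \frac{\frac{55}{9} - 5 I}{- \frac{1}{9} + 5 I}$)
$y{\left(-5,-1 \right)} J{\left(L{\left(4,0 \right)},82 \right)} = \left(-1 - 5\right) \frac{59 - 450}{-1 + 45 \cdot 2} = - 6 \frac{59 - 450}{-1 + 90} = - 6 \cdot \frac{1}{89} \left(-391\right) = \left(-6\right) \left(- \frac{391}{89}\right) = \frac{2346}{89}$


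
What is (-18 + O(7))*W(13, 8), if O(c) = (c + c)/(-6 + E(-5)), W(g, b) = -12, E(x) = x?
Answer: 2544/11 ≈ 231.27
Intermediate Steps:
O(c) = -2*c/11 (O(c) = (c + c)/(-6 - 5) = (2*c)/(-11) = (2*c)*(-1/11) = -2*c/11)
(-18 + O(7))*W(13, 8) = (-18 - 2/11*7)*(-12) = (-18 - 14/11)*(-12) = -212/11*(-12) = 2544/11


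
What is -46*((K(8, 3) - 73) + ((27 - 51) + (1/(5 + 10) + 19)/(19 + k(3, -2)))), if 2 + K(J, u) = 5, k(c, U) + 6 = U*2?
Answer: 570584/135 ≈ 4226.5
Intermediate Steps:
k(c, U) = -6 + 2*U (k(c, U) = -6 + U*2 = -6 + 2*U)
K(J, u) = 3 (K(J, u) = -2 + 5 = 3)
-46*((K(8, 3) - 73) + ((27 - 51) + (1/(5 + 10) + 19)/(19 + k(3, -2)))) = -46*((3 - 73) + ((27 - 51) + (1/(5 + 10) + 19)/(19 + (-6 + 2*(-2))))) = -46*(-70 + (-24 + (1/15 + 19)/(19 + (-6 - 4)))) = -46*(-70 + (-24 + (1/15 + 19)/(19 - 10))) = -46*(-70 + (-24 + (286/15)/9)) = -46*(-70 + (-24 + (286/15)*(1/9))) = -46*(-70 + (-24 + 286/135)) = -46*(-70 - 2954/135) = -46*(-12404/135) = 570584/135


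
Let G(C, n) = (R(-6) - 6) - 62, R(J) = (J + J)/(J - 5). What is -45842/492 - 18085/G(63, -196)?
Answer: 16034077/90528 ≈ 177.12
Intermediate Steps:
R(J) = 2*J/(-5 + J) (R(J) = (2*J)/(-5 + J) = 2*J/(-5 + J))
G(C, n) = -736/11 (G(C, n) = (2*(-6)/(-5 - 6) - 6) - 62 = (2*(-6)/(-11) - 6) - 62 = (2*(-6)*(-1/11) - 6) - 62 = (12/11 - 6) - 62 = -54/11 - 62 = -736/11)
-45842/492 - 18085/G(63, -196) = -45842/492 - 18085/(-736/11) = -45842*1/492 - 18085*(-11/736) = -22921/246 + 198935/736 = 16034077/90528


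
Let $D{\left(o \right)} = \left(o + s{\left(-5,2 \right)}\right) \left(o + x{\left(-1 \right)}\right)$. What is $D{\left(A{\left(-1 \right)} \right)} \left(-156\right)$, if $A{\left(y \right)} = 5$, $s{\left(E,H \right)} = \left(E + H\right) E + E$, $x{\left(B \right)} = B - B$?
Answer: $-11700$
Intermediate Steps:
$x{\left(B \right)} = 0$
$s{\left(E,H \right)} = E + E \left(E + H\right)$ ($s{\left(E,H \right)} = E \left(E + H\right) + E = E + E \left(E + H\right)$)
$D{\left(o \right)} = o \left(10 + o\right)$ ($D{\left(o \right)} = \left(o - 5 \left(1 - 5 + 2\right)\right) \left(o + 0\right) = \left(o - -10\right) o = \left(o + 10\right) o = \left(10 + o\right) o = o \left(10 + o\right)$)
$D{\left(A{\left(-1 \right)} \right)} \left(-156\right) = 5 \left(10 + 5\right) \left(-156\right) = 5 \cdot 15 \left(-156\right) = 75 \left(-156\right) = -11700$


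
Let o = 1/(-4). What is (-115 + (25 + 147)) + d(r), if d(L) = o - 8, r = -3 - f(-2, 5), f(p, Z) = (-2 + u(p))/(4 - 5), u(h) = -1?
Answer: 195/4 ≈ 48.750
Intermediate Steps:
o = -¼ ≈ -0.25000
f(p, Z) = 3 (f(p, Z) = (-2 - 1)/(4 - 5) = -3/(-1) = -3*(-1) = 3)
r = -6 (r = -3 - 1*3 = -3 - 3 = -6)
d(L) = -33/4 (d(L) = -¼ - 8 = -33/4)
(-115 + (25 + 147)) + d(r) = (-115 + (25 + 147)) - 33/4 = (-115 + 172) - 33/4 = 57 - 33/4 = 195/4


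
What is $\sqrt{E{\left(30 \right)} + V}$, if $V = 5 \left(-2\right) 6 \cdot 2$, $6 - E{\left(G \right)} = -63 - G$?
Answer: $i \sqrt{21} \approx 4.5826 i$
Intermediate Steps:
$E{\left(G \right)} = 69 + G$ ($E{\left(G \right)} = 6 - \left(-63 - G\right) = 6 + \left(63 + G\right) = 69 + G$)
$V = -120$ ($V = \left(-10\right) 6 \cdot 2 = \left(-60\right) 2 = -120$)
$\sqrt{E{\left(30 \right)} + V} = \sqrt{\left(69 + 30\right) - 120} = \sqrt{99 - 120} = \sqrt{-21} = i \sqrt{21}$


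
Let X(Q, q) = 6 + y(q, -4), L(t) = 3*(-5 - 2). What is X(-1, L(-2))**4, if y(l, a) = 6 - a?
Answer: 65536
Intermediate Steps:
L(t) = -21 (L(t) = 3*(-7) = -21)
X(Q, q) = 16 (X(Q, q) = 6 + (6 - 1*(-4)) = 6 + (6 + 4) = 6 + 10 = 16)
X(-1, L(-2))**4 = 16**4 = 65536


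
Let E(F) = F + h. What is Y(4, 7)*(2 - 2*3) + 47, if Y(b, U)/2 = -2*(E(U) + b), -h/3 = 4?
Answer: 31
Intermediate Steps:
h = -12 (h = -3*4 = -12)
E(F) = -12 + F (E(F) = F - 12 = -12 + F)
Y(b, U) = 48 - 4*U - 4*b (Y(b, U) = 2*(-2*((-12 + U) + b)) = 2*(-2*(-12 + U + b)) = 2*(24 - 2*U - 2*b) = 48 - 4*U - 4*b)
Y(4, 7)*(2 - 2*3) + 47 = (48 - 4*7 - 4*4)*(2 - 2*3) + 47 = (48 - 28 - 16)*(2 - 6) + 47 = 4*(-4) + 47 = -16 + 47 = 31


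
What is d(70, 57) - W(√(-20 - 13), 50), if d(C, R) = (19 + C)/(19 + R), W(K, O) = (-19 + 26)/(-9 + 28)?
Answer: 61/76 ≈ 0.80263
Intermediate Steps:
W(K, O) = 7/19
d(C, R) = (19 + C)/(19 + R)
d(70, 57) - W(√(-20 - 13), 50) = (19 + 70)/(19 + 57) - 1*7/19 = 89/76 - 7/19 = 61/76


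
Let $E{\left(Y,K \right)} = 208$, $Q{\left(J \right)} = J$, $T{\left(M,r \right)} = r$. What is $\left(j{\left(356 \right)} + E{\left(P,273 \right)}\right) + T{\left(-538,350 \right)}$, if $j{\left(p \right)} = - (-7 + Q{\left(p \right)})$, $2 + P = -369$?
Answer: $209$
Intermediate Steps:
$P = -371$ ($P = -2 - 369 = -371$)
$j{\left(p \right)} = 7 - p$ ($j{\left(p \right)} = - (-7 + p) = 7 - p$)
$\left(j{\left(356 \right)} + E{\left(P,273 \right)}\right) + T{\left(-538,350 \right)} = \left(\left(7 - 356\right) + 208\right) + 350 = \left(-349 + 208\right) + 350 = -141 + 350 = 209$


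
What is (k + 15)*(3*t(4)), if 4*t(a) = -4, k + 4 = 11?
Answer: -66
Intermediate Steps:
k = 7 (k = -4 + 11 = 7)
t(a) = -1 (t(a) = (¼)*(-4) = -1)
(k + 15)*(3*t(4)) = (7 + 15)*(3*(-1)) = 22*(-3) = -66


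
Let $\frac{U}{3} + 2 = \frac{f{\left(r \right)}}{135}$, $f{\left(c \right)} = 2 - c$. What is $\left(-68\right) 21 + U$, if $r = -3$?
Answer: $- \frac{12905}{9} \approx -1433.9$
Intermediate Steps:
$U = - \frac{53}{9}$ ($U = -6 + 3 \frac{2 - -3}{135} = -6 + 3 \left(2 + 3\right) \frac{1}{135} = -6 + 3 \cdot 5 \cdot \frac{1}{135} = -6 + 3 \cdot \frac{1}{27} = -6 + \frac{1}{9} = - \frac{53}{9} \approx -5.8889$)
$\left(-68\right) 21 + U = \left(-68\right) 21 - \frac{53}{9} = -1428 - \frac{53}{9} = - \frac{12905}{9}$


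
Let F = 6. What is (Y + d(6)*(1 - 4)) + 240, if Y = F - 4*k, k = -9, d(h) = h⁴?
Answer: -3606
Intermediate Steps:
Y = 42 (Y = 6 - 4*(-9) = 6 + 36 = 42)
(Y + d(6)*(1 - 4)) + 240 = (42 + 6⁴*(1 - 4)) + 240 = (42 + 1296*(-3)) + 240 = (42 - 3888) + 240 = -3846 + 240 = -3606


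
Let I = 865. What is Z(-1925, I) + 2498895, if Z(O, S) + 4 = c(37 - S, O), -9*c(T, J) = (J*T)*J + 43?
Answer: 3090747476/9 ≈ 3.4342e+8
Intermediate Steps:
c(T, J) = -43/9 - T*J²/9 (c(T, J) = -((J*T)*J + 43)/9 = -(T*J² + 43)/9 = -(43 + T*J²)/9 = -43/9 - T*J²/9)
Z(O, S) = -79/9 - O²*(37 - S)/9 (Z(O, S) = -4 + (-43/9 - (37 - S)*O²/9) = -4 + (-43/9 - O²*(37 - S)/9) = -79/9 - O²*(37 - S)/9)
Z(-1925, I) + 2498895 = (-79/9 + (⅑)*(-1925)²*(-37 + 865)) + 2498895 = (-79/9 + (⅑)*3705625*828) + 2498895 = (-79/9 + 340917500) + 2498895 = 3068257421/9 + 2498895 = 3090747476/9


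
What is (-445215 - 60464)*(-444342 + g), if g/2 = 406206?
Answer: -186125269530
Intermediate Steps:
g = 812412 (g = 2*406206 = 812412)
(-445215 - 60464)*(-444342 + g) = (-445215 - 60464)*(-444342 + 812412) = -505679*368070 = -186125269530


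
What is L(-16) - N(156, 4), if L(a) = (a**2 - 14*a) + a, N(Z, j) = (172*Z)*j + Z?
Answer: -107020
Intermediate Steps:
N(Z, j) = Z + 172*Z*j (N(Z, j) = 172*Z*j + Z = Z + 172*Z*j)
L(a) = a**2 - 13*a
L(-16) - N(156, 4) = -16*(-13 - 16) - 156*(1 + 172*4) = -16*(-29) - 156*(1 + 688) = 464 - 156*689 = 464 - 1*107484 = 464 - 107484 = -107020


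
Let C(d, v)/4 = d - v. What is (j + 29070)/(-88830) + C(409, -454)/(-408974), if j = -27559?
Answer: -462300437/18164580210 ≈ -0.025451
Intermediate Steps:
C(d, v) = -4*v + 4*d (C(d, v) = 4*(d - v) = -4*v + 4*d)
(j + 29070)/(-88830) + C(409, -454)/(-408974) = (-27559 + 29070)/(-88830) + (-4*(-454) + 4*409)/(-408974) = 1511*(-1/88830) + (1816 + 1636)*(-1/408974) = -1511/88830 + 3452*(-1/408974) = -1511/88830 - 1726/204487 = -462300437/18164580210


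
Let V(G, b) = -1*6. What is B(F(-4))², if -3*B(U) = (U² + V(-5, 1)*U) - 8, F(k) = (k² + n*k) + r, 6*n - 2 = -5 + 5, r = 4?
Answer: 4227136/729 ≈ 5798.5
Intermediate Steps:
n = ⅓ (n = ⅓ + (-5 + 5)/6 = ⅓ + (⅙)*0 = ⅓ + 0 = ⅓ ≈ 0.33333)
F(k) = 4 + k² + k/3 (F(k) = (k² + k/3) + 4 = 4 + k² + k/3)
V(G, b) = -6
B(U) = 8/3 + 2*U - U²/3 (B(U) = -((U² - 6*U) - 8)/3 = -(-8 + U² - 6*U)/3 = 8/3 + 2*U - U²/3)
B(F(-4))² = (8/3 + 2*(4 + (-4)² + (⅓)*(-4)) - (4 + (-4)² + (⅓)*(-4))²/3)² = (8/3 + 2*(4 + 16 - 4/3) - (4 + 16 - 4/3)²/3)² = (8/3 + 2*(56/3) - (56/3)²/3)² = (8/3 + 112/3 - ⅓*3136/9)² = (8/3 + 112/3 - 3136/27)² = (-2056/27)² = 4227136/729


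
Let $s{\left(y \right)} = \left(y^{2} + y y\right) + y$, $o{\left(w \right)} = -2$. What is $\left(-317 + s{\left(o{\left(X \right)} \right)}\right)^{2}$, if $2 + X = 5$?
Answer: $96721$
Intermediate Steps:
$X = 3$ ($X = -2 + 5 = 3$)
$s{\left(y \right)} = y + 2 y^{2}$ ($s{\left(y \right)} = \left(y^{2} + y^{2}\right) + y = 2 y^{2} + y = y + 2 y^{2}$)
$\left(-317 + s{\left(o{\left(X \right)} \right)}\right)^{2} = \left(-317 - 2 \left(1 + 2 \left(-2\right)\right)\right)^{2} = \left(-317 - 2 \left(1 - 4\right)\right)^{2} = \left(-317 - -6\right)^{2} = \left(-317 + 6\right)^{2} = \left(-311\right)^{2} = 96721$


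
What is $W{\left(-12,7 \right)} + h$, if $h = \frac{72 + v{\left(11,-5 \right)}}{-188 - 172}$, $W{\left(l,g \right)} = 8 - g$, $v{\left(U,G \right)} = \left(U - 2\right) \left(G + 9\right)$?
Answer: $\frac{7}{10} \approx 0.7$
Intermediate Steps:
$v{\left(U,G \right)} = \left(-2 + U\right) \left(9 + G\right)$
$h = - \frac{3}{10}$ ($h = \frac{72 - -36}{-188 - 172} = \frac{72 + \left(-18 + 10 + 99 - 55\right)}{-360} = \left(72 + 36\right) \left(- \frac{1}{360}\right) = 108 \left(- \frac{1}{360}\right) = - \frac{3}{10} \approx -0.3$)
$W{\left(-12,7 \right)} + h = \left(8 - 7\right) - \frac{3}{10} = 1 - \frac{3}{10} = \frac{7}{10}$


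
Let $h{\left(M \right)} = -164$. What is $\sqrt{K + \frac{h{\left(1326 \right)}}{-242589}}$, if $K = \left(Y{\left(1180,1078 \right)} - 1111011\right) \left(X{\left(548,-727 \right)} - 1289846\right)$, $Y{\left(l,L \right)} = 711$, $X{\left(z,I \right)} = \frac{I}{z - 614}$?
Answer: $\frac{\sqrt{10197696229118967249615066}}{2668479} \approx 1.1967 \cdot 10^{6}$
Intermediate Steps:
$X{\left(z,I \right)} = \frac{I}{-614 + z}$
$K = \frac{15753141620450}{11}$ ($K = \left(711 - 1111011\right) \left(- \frac{727}{-614 + 548} - 1289846\right) = - 1110300 \left(- \frac{727}{-66} - 1289846\right) = - 1110300 \left(\left(-727\right) \left(- \frac{1}{66}\right) - 1289846\right) = - 1110300 \left(\frac{727}{66} - 1289846\right) = \left(-1110300\right) \left(- \frac{85129109}{66}\right) = \frac{15753141620450}{11} \approx 1.4321 \cdot 10^{12}$)
$\sqrt{K + \frac{h{\left(1326 \right)}}{-242589}} = \sqrt{\frac{15753141620450}{11} - \frac{164}{-242589}} = \sqrt{\frac{15753141620450}{11} - - \frac{164}{242589}} = \sqrt{\frac{15753141620450}{11} + \frac{164}{242589}} = \sqrt{\frac{3821538872563346854}{2668479}} = \frac{\sqrt{10197696229118967249615066}}{2668479}$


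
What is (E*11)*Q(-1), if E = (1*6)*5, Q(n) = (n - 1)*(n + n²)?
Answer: 0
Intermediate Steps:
Q(n) = (-1 + n)*(n + n²)
E = 30 (E = 6*5 = 30)
(E*11)*Q(-1) = (30*11)*((-1)³ - 1*(-1)) = 330*(-1 + 1) = 330*0 = 0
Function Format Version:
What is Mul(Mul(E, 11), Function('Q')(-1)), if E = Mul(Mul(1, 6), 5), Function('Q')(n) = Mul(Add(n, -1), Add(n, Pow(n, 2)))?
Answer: 0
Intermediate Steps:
Function('Q')(n) = Mul(Add(-1, n), Add(n, Pow(n, 2)))
E = 30 (E = Mul(6, 5) = 30)
Mul(Mul(E, 11), Function('Q')(-1)) = Mul(Mul(30, 11), Add(Pow(-1, 3), Mul(-1, -1))) = Mul(330, Add(-1, 1)) = Mul(330, 0) = 0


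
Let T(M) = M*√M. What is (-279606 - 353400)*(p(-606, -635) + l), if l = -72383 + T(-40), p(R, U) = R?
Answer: 46202474934 + 50640480*I*√10 ≈ 4.6202e+10 + 1.6014e+8*I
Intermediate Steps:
T(M) = M^(3/2)
l = -72383 - 80*I*√10 (l = -72383 + (-40)^(3/2) = -72383 - 80*I*√10 ≈ -72383.0 - 252.98*I)
(-279606 - 353400)*(p(-606, -635) + l) = (-279606 - 353400)*(-606 + (-72383 - 80*I*√10)) = -633006*(-72989 - 80*I*√10) = 46202474934 + 50640480*I*√10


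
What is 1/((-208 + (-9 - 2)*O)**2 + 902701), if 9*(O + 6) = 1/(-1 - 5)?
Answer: 2916/2690905765 ≈ 1.0837e-6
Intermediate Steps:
O = -325/54 (O = -6 + 1/(9*(-1 - 5)) = -6 + (1/9)/(-6) = -6 + (1/9)*(-1/6) = -6 - 1/54 = -325/54 ≈ -6.0185)
1/((-208 + (-9 - 2)*O)**2 + 902701) = 1/((-208 + (-9 - 2)*(-325/54))**2 + 902701) = 1/((-208 - 11*(-325/54))**2 + 902701) = 1/((-208 + 3575/54)**2 + 902701) = 1/((-7657/54)**2 + 902701) = 1/(58629649/2916 + 902701) = 1/(2690905765/2916) = 2916/2690905765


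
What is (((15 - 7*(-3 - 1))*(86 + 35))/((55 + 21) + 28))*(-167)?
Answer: -868901/104 ≈ -8354.8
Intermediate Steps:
(((15 - 7*(-3 - 1))*(86 + 35))/((55 + 21) + 28))*(-167) = (((15 - 7*(-4))*121)/(76 + 28))*(-167) = (((15 + 28)*121)/104)*(-167) = ((43*121)*(1/104))*(-167) = (5203*(1/104))*(-167) = (5203/104)*(-167) = -868901/104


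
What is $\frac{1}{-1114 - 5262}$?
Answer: $- \frac{1}{6376} \approx -0.00015684$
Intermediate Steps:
$\frac{1}{-1114 - 5262} = \frac{1}{-6376} = - \frac{1}{6376}$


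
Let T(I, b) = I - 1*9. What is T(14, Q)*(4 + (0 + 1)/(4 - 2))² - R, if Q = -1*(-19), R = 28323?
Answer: -112887/4 ≈ -28222.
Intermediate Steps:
Q = 19
T(I, b) = -9 + I (T(I, b) = I - 9 = -9 + I)
T(14, Q)*(4 + (0 + 1)/(4 - 2))² - R = (-9 + 14)*(4 + (0 + 1)/(4 - 2))² - 1*28323 = 5*(4 + 1/2)² - 28323 = 5*(4 + 1*(½))² - 28323 = 5*(4 + ½)² - 28323 = 5*(9/2)² - 28323 = 5*(81/4) - 28323 = 405/4 - 28323 = -112887/4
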